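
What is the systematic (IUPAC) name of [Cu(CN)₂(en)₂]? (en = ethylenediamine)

There is no counter-ion, so the complex is neutral overall.
Ligand charges: 2×ethylenediamine (neutral), 2×cyano (-1 each); total -2. So Cu + (-2) = 0, giving Cu = +2.
Ligands are named alphabetically: cyano before ethylenediamine.

dicyanobis(ethylenediamine)copper(II)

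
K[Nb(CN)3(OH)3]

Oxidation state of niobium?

+5

1 potassium outside the brackets (+1 each) → the complex ion is 1−.
Ligand charges: 3×OH = -3; 3×CN = -3; sum -6.
Nb + (-6) = 1− ⇒ Nb is +5.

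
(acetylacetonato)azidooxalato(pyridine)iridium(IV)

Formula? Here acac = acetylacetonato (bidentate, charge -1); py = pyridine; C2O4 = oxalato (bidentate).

Ligands: 1 acetylacetonato (acac, -1), 1 pyridine (py, neutral), 1 azido (N3, -1), 1 oxalato (C2O4, -2). Ligand charge sum = -4.
With Ir in oxidation state +4, the complex ion is [Ir...].

[Ir(acac)(C2O4)(N3)(py)]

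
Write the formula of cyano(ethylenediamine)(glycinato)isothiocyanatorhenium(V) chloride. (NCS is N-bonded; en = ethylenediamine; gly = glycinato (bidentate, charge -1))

[Re(CN)(en)(gly)(NCS)]Cl2

Ligands: 1 cyano (CN, -1), 1 isothiocyanato (NCS, -1), 1 ethylenediamine (en, neutral), 1 glycinato (gly, -1). Ligand charge sum = -3.
With Re in oxidation state +5, the complex ion is [Re...]^2+.
Charge balance with chloride (-1) requires 1 complex ion per 2 chloride.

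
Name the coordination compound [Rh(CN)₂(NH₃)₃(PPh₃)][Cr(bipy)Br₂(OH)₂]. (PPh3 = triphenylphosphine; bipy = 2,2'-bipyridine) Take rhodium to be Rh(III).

triamminedicyano(triphenylphosphine)rhodium(III) (2,2'-bipyridine)dibromodihydroxochromate(III)

Both ions are complex: the cation is named first with the plain metal name, the anion second with the -ate form; each ion's ligands are alphabetised independently.
Rh is given as +3; the cation's ligand charges sum to -2, so the complex cation is 1+.
A 1:1 salt means the anion carries the equal and opposite charge, 1−.
Anion: ligand charges sum to -4; for the ion to be 1−, Cr = +3.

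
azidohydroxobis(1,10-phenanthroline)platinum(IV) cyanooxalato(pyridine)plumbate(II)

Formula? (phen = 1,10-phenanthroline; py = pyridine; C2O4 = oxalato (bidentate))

[Pt(N3)(OH)(phen)2][Pb(C2O4)(CN)(py)]2

Cation [Pt…]: ligand charges -2, Pt(IV) ⇒ ion charge 2+.
Anion [Pb…]: ligand charges -3, Pb(II) ⇒ ion charge 1−.
One 2+ cation requires 2 of the 1− anion.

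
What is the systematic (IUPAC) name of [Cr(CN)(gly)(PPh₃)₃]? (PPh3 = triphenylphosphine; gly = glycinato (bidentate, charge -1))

cyano(glycinato)tris(triphenylphosphine)chromium(II)

There is no counter-ion, so the complex is neutral overall.
Ligand charges: 3×triphenylphosphine (neutral), 1×cyano (-1 each), 1×glycinato (-1 each); total -2. So Cr + (-2) = 0, giving Cr = +2.
Ligands are named alphabetically: cyano before glycinato before triphenylphosphine.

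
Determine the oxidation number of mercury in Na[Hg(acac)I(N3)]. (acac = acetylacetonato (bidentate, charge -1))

1 sodium outside the brackets (+1 each) → the complex ion is 1−.
Ligand charges: 1×I = -1; 1×N3 = -1; 1×acac = -1; sum -3.
Hg + (-3) = 1− ⇒ Hg is +2.

+2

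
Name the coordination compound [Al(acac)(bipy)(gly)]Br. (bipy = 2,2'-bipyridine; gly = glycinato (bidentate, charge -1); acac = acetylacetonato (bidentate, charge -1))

(acetylacetonato)(2,2'-bipyridine)(glycinato)aluminium(III) bromide

The 1 bromide counter-ion carries a total charge of -1, so each complex ion is 1+.
Ligand charges: 1×2,2'-bipyridine (neutral), 1×glycinato (-1 each), 1×acetylacetonato (-1 each); total -2. So Al + (-2) = 1+, giving Al = +3.
Ligands are named alphabetically: acetylacetonato before bipyridine before glycinato.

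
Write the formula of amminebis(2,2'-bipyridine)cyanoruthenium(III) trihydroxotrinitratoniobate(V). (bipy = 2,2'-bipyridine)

[Ru(bipy)2(CN)(NH3)][Nb(NO3)3(OH)3]2

Cation [Ru…]: ligand charges -1, Ru(III) ⇒ ion charge 2+.
Anion [Nb…]: ligand charges -6, Nb(V) ⇒ ion charge 1−.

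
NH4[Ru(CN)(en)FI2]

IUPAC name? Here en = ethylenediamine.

The 1 ammonium counter-ion carries a total charge of +1, so each complex ion is 1−.
Ligand charges: 1×fluoro (-1 each), 1×ethylenediamine (neutral), 1×cyano (-1 each), 2×iodo (-1 each); total -4. So Ru + (-4) = 1−, giving Ru = +3.
Ligands are named alphabetically: cyano before ethylenediamine before fluoro before iodo.
The complex ion is anionic, so ruthenium takes the -ate form ruthenate(III).

ammonium cyano(ethylenediamine)fluorodiiodoruthenate(III)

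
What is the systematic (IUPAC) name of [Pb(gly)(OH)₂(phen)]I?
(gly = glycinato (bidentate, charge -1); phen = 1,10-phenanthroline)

The 1 iodide counter-ion carries a total charge of -1, so each complex ion is 1+.
Ligand charges: 1×glycinato (-1 each), 2×hydroxo (-1 each), 1×1,10-phenanthroline (neutral); total -3. So Pb + (-3) = 1+, giving Pb = +4.
Ligands are named alphabetically: glycinato before hydroxo before phenanthroline.

(glycinato)dihydroxo(1,10-phenanthroline)lead(IV) iodide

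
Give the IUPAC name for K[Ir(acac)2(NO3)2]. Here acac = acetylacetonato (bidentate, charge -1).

potassium bis(acetylacetonato)dinitratoiridate(III)

The 1 potassium counter-ion carries a total charge of +1, so each complex ion is 1−.
Ligand charges: 2×acetylacetonato (-1 each), 2×nitrato (-1 each); total -4. So Ir + (-4) = 1−, giving Ir = +3.
Ligands are named alphabetically: acetylacetonato before nitrato.
The complex ion is anionic, so iridium takes the -ate form iridate(III).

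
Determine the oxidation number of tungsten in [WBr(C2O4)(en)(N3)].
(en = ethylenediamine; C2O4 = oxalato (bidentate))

+4

No counter-ion: the bracketed complex is neutral.
Ligand charges: 1×N3 = -1; 1×en neutral; 1×C2O4 = -2; 1×Br = -1; sum -4.
W + (-4) = 0 ⇒ W is +4.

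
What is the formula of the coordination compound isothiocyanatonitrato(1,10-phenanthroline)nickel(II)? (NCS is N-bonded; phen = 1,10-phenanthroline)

Ligands: 1 isothiocyanato (NCS, -1), 1 nitrato (NO3, -1), 1 1,10-phenanthroline (phen, neutral). Ligand charge sum = -2.
With Ni in oxidation state +2, the complex ion is [Ni...].

[Ni(NCS)(NO3)(phen)]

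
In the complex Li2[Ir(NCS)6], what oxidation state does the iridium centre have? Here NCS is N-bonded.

2 lithium outside the brackets (+1 each) → the complex ion is 2−.
Ligand charges: 6×NCS = -6; sum -6.
Ir + (-6) = 2− ⇒ Ir is +4.

+4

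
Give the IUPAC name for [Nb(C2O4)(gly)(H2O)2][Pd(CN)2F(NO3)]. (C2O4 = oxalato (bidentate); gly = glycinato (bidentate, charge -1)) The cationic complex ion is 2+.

diaqua(glycinato)oxalatoniobium(V) dicyanofluoronitratopalladate(II)

The complex cation is given as 2+; its ligand charges sum to -3, so Nb = +5.
A 1:1 salt means the anion carries the equal and opposite charge, 2−.
Anion: ligand charges sum to -4; for the ion to be 2−, Pd = +2.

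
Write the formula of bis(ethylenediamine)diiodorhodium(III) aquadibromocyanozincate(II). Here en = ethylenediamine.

[Rh(en)2I2][ZnBr2(CN)(H2O)]

Cation [Rh…]: ligand charges -2, Rh(III) ⇒ ion charge 1+.
Anion [Zn…]: ligand charges -3, Zn(II) ⇒ ion charge 1−.
One 1+ cation balances one 1− anion.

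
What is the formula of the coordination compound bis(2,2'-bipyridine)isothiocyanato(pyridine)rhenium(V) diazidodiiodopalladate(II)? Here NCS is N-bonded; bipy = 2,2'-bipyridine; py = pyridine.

[Re(bipy)2(NCS)(py)][PdI2(N3)2]2

Cation [Re…]: ligand charges -1, Re(V) ⇒ ion charge 4+.
Anion [Pd…]: ligand charges -4, Pd(II) ⇒ ion charge 2−.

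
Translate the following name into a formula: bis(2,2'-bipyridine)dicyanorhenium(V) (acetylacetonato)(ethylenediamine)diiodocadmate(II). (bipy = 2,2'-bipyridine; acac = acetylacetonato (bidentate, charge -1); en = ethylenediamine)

Cation [Re…]: ligand charges -2, Re(V) ⇒ ion charge 3+.
Anion [Cd…]: ligand charges -3, Cd(II) ⇒ ion charge 1−.
One 3+ cation requires 3 of the 1− anion.

[Re(bipy)2(CN)2][Cd(acac)(en)I2]3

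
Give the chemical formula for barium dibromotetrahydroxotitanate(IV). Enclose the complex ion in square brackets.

Ligands: 2 bromo (Br, -1), 4 hydroxo (OH, -1). Ligand charge sum = -6.
With Ti in oxidation state +4, the complex ion is [Ti...]^2−.
Charge balance with barium (+2) requires 1 complex ion per 1 barium.

Ba[TiBr2(OH)4]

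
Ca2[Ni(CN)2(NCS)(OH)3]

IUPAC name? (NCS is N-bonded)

The 2 calcium counter-ions carry a total charge of +4, so each complex ion is 4−.
Ligand charges: 1×isothiocyanato (-1 each), 2×cyano (-1 each), 3×hydroxo (-1 each); total -6. So Ni + (-6) = 4−, giving Ni = +2.
The complex ion is anionic, so nickel takes the -ate form nickelate(II).

calcium dicyanotrihydroxoisothiocyanatonickelate(II)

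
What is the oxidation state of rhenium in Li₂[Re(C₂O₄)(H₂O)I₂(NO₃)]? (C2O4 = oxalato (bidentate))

+3

2 lithium outside the brackets (+1 each) → the complex ion is 2−.
Ligand charges: 1×C2O4 = -2; 2×I = -2; 1×NO3 = -1; 1×H2O neutral; sum -5.
Re + (-5) = 2− ⇒ Re is +3.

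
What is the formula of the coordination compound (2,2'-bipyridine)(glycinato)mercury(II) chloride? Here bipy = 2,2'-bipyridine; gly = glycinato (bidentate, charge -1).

[Hg(bipy)(gly)]Cl

Ligands: 1 2,2'-bipyridine (bipy, neutral), 1 glycinato (gly, -1). Ligand charge sum = -1.
Charge balance with chloride (-1) requires 1 complex ion per 1 chloride.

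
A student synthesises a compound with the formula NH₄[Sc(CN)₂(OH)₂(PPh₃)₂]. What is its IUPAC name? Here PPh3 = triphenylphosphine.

ammonium dicyanodihydroxobis(triphenylphosphine)scandate(III)

The 1 ammonium counter-ion carries a total charge of +1, so each complex ion is 1−.
Ligand charges: 2×hydroxo (-1 each), 2×triphenylphosphine (neutral), 2×cyano (-1 each); total -4. So Sc + (-4) = 1−, giving Sc = +3.
The complex ion is anionic, so scandium takes the -ate form scandate(III).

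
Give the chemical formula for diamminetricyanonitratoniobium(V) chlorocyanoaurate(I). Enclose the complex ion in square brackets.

[Nb(CN)3(NH3)2(NO3)][AuCl(CN)]

Cation [Nb…]: ligand charges -4, Nb(V) ⇒ ion charge 1+.
Anion [Au…]: ligand charges -2, Au(I) ⇒ ion charge 1−.
One 1+ cation balances one 1− anion.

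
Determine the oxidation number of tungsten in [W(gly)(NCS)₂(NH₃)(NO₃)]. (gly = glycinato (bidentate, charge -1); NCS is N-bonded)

+4

No counter-ion: the bracketed complex is neutral.
Ligand charges: 1×NO3 = -1; 1×gly = -1; 1×NH3 neutral; 2×NCS = -2; sum -4.
W + (-4) = 0 ⇒ W is +4.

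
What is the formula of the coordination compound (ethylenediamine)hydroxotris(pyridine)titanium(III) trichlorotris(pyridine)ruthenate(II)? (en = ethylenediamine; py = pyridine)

Cation [Ti…]: ligand charges -1, Ti(III) ⇒ ion charge 2+.
Anion [Ru…]: ligand charges -3, Ru(II) ⇒ ion charge 1−.
One 2+ cation requires 2 of the 1− anion.

[Ti(en)(OH)(py)3][RuCl3(py)3]2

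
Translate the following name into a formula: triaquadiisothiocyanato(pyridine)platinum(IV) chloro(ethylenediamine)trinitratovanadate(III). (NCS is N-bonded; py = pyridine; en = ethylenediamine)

[Pt(H2O)3(NCS)2(py)][VCl(en)(NO3)3]2

Cation [Pt…]: ligand charges -2, Pt(IV) ⇒ ion charge 2+.
Anion [V…]: ligand charges -4, V(III) ⇒ ion charge 1−.
One 2+ cation requires 2 of the 1− anion.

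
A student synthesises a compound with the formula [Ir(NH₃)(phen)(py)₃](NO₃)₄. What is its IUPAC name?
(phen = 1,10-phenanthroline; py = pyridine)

The 4 nitrate counter-ions carry a total charge of -4, so each complex ion is 4+.
Ligand charges: 1×ammine (neutral), 1×1,10-phenanthroline (neutral), 3×pyridine (neutral); total 0. So Ir + (0) = 4+, giving Ir = +4.
Ligands are named alphabetically: ammine before phenanthroline before pyridine.

ammine(1,10-phenanthroline)tris(pyridine)iridium(IV) nitrate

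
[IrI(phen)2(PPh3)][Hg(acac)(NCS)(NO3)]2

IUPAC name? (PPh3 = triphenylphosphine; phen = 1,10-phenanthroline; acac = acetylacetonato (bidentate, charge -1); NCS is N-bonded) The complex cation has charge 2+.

Both ions are complex: the cation is named first with the plain metal name, the anion second with the -ate form; each ion's ligands are alphabetised independently.
The complex cation is given as 2+; its ligand charges sum to -1, so Ir = +3.
With 2 anions per cation, each anion must be 2/2 = 1−.
Anion: ligand charges sum to -3; for the ion to be 1−, Hg = +2.

iodobis(1,10-phenanthroline)(triphenylphosphine)iridium(III) (acetylacetonato)isothiocyanatonitratomercurate(II)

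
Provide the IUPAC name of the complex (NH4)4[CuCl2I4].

ammonium dichlorotetraiodocuprate(II)

The 4 ammonium counter-ions carry a total charge of +4, so each complex ion is 4−.
Ligand charges: 2×chloro (-1 each), 4×iodo (-1 each); total -6. So Cu + (-6) = 4−, giving Cu = +2.
Ligands are named alphabetically: chloro before iodo.
The complex ion is anionic, so copper takes the -ate form cuprate(II).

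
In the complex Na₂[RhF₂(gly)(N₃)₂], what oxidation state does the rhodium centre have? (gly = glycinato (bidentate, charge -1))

2 sodium outside the brackets (+1 each) → the complex ion is 2−.
Ligand charges: 1×gly = -1; 2×F = -2; 2×N3 = -2; sum -5.
Rh + (-5) = 2− ⇒ Rh is +3.

+3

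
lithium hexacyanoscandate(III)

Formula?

Li3[Sc(CN)6]

Ligands: 6 cyano (CN, -1). Ligand charge sum = -6.
With Sc in oxidation state +3, the complex ion is [Sc...]^3−.
Charge balance with lithium (+1) requires 1 complex ion per 3 lithium.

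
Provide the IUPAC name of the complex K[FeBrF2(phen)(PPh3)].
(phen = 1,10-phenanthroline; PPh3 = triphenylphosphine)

potassium bromodifluoro(1,10-phenanthroline)(triphenylphosphine)ferrate(II)

The 1 potassium counter-ion carries a total charge of +1, so each complex ion is 1−.
Ligand charges: 1×1,10-phenanthroline (neutral), 1×bromo (-1 each), 1×triphenylphosphine (neutral), 2×fluoro (-1 each); total -3. So Fe + (-3) = 1−, giving Fe = +2.
The complex ion is anionic, so iron takes the -ate form ferrate(II).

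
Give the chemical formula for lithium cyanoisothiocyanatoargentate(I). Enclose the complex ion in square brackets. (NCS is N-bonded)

Li[Ag(CN)(NCS)]

Ligands: 1 cyano (CN, -1), 1 isothiocyanato (NCS, -1). Ligand charge sum = -2.
Charge balance with lithium (+1) requires 1 complex ion per 1 lithium.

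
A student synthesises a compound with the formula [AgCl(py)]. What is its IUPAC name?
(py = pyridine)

chloro(pyridine)silver(I)

There is no counter-ion, so the complex is neutral overall.
Ligand charges: 1×pyridine (neutral), 1×chloro (-1 each); total -1. So Ag + (-1) = 0, giving Ag = +1.
Ligands are named alphabetically: chloro before pyridine.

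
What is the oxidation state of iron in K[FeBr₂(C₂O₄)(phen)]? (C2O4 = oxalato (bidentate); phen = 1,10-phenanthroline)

1 potassium outside the brackets (+1 each) → the complex ion is 1−.
Ligand charges: 2×Br = -2; 1×C2O4 = -2; 1×phen neutral; sum -4.
Fe + (-4) = 1− ⇒ Fe is +3.

+3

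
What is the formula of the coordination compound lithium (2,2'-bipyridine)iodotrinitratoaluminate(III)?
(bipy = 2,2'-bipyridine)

Ligands: 1 iodo (I, -1), 3 nitrato (NO3, -1), 1 2,2'-bipyridine (bipy, neutral). Ligand charge sum = -4.
With Al in oxidation state +3, the complex ion is [Al...]^1−.
Charge balance with lithium (+1) requires 1 complex ion per 1 lithium.

Li[Al(bipy)I(NO3)3]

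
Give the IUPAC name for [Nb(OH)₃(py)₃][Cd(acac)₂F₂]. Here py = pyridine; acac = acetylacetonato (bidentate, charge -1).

Cadmium is always +2 in its complexes; the anion's ligand charges sum to -4, so the complex anion is 2−.
A 1:1 salt means the cation carries the equal and opposite charge, 2+.
Cation: ligand charges sum to -3; for the ion to be 2+, Nb = +5.

trihydroxotris(pyridine)niobium(V) bis(acetylacetonato)difluorocadmate(II)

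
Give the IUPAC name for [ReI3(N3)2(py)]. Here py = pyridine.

There is no counter-ion, so the complex is neutral overall.
Ligand charges: 2×azido (-1 each), 1×pyridine (neutral), 3×iodo (-1 each); total -5. So Re + (-5) = 0, giving Re = +5.
Ligands are named alphabetically: azido before iodo before pyridine.

diazidotriiodo(pyridine)rhenium(V)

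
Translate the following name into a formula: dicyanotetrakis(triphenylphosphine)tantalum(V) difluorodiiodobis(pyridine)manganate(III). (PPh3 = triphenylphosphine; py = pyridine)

Cation [Ta…]: ligand charges -2, Ta(V) ⇒ ion charge 3+.
Anion [Mn…]: ligand charges -4, Mn(III) ⇒ ion charge 1−.
One 3+ cation requires 3 of the 1− anion.

[Ta(CN)2(PPh3)4][MnF2I2(py)2]3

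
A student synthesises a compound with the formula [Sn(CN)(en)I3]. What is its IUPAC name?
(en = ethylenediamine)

There is no counter-ion, so the complex is neutral overall.
Ligand charges: 3×iodo (-1 each), 1×cyano (-1 each), 1×ethylenediamine (neutral); total -4. So Sn + (-4) = 0, giving Sn = +4.
Ligands are named alphabetically: cyano before ethylenediamine before iodo.

cyano(ethylenediamine)triiodotin(IV)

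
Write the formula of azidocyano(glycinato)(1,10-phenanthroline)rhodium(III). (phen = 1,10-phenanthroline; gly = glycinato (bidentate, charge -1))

[Rh(CN)(gly)(N3)(phen)]

Ligands: 1 azido (N3, -1), 1 1,10-phenanthroline (phen, neutral), 1 cyano (CN, -1), 1 glycinato (gly, -1). Ligand charge sum = -3.
With Rh in oxidation state +3, the complex ion is [Rh...].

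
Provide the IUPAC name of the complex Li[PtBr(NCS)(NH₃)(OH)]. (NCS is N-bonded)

The 1 lithium counter-ion carries a total charge of +1, so each complex ion is 1−.
Ligand charges: 1×hydroxo (-1 each), 1×ammine (neutral), 1×bromo (-1 each), 1×isothiocyanato (-1 each); total -3. So Pt + (-3) = 1−, giving Pt = +2.
Ligands are named alphabetically: ammine before bromo before hydroxo before isothiocyanato.
The complex ion is anionic, so platinum takes the -ate form platinate(II).

lithium amminebromohydroxoisothiocyanatoplatinate(II)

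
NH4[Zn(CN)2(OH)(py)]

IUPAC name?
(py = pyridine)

The 1 ammonium counter-ion carries a total charge of +1, so each complex ion is 1−.
Ligand charges: 1×hydroxo (-1 each), 2×cyano (-1 each), 1×pyridine (neutral); total -3. So Zn + (-3) = 1−, giving Zn = +2.
Ligands are named alphabetically: cyano before hydroxo before pyridine.
The complex ion is anionic, so zinc takes the -ate form zincate(II).

ammonium dicyanohydroxo(pyridine)zincate(II)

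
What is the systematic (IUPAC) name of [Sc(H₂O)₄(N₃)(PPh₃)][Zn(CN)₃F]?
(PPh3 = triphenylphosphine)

Zinc is always +2 in its complexes; the anion's ligand charges sum to -4, so the complex anion is 2−.
A 1:1 salt means the cation carries the equal and opposite charge, 2+.
Cation: ligand charges sum to -1; for the ion to be 2+, Sc = +3.

tetraaquaazido(triphenylphosphine)scandium(III) tricyanofluorozincate(II)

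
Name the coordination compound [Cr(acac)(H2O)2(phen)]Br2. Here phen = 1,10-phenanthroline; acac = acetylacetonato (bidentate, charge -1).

(acetylacetonato)diaqua(1,10-phenanthroline)chromium(III) bromide

The 2 bromide counter-ions carry a total charge of -2, so each complex ion is 2+.
Ligand charges: 1×1,10-phenanthroline (neutral), 2×aqua (neutral), 1×acetylacetonato (-1 each); total -1. So Cr + (-1) = 2+, giving Cr = +3.
Ligands are named alphabetically: acetylacetonato before aqua before phenanthroline.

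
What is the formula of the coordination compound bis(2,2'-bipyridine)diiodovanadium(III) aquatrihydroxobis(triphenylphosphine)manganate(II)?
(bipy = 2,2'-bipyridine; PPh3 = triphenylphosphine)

[V(bipy)2I2][Mn(H2O)(OH)3(PPh3)2]

Cation [V…]: ligand charges -2, V(III) ⇒ ion charge 1+.
Anion [Mn…]: ligand charges -3, Mn(II) ⇒ ion charge 1−.
One 1+ cation balances one 1− anion.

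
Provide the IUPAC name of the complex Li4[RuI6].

The 4 lithium counter-ions carry a total charge of +4, so each complex ion is 4−.
Ligand charges: 6×iodo (-1 each); total -6. So Ru + (-6) = 4−, giving Ru = +2.
The complex ion is anionic, so ruthenium takes the -ate form ruthenate(II).

lithium hexaiodoruthenate(II)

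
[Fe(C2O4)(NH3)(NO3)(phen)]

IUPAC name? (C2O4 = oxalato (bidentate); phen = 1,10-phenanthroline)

amminenitratooxalato(1,10-phenanthroline)iron(III)

There is no counter-ion, so the complex is neutral overall.
Ligand charges: 1×oxalato (-2 each), 1×1,10-phenanthroline (neutral), 1×ammine (neutral), 1×nitrato (-1 each); total -3. So Fe + (-3) = 0, giving Fe = +3.
Ligands are named alphabetically: ammine before nitrato before oxalato before phenanthroline.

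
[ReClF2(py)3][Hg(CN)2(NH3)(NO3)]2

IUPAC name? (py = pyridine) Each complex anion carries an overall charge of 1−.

The complex anion is given as 1−; its ligand charges sum to -3, so Hg = +2.
With 2 anions per cation, the cation must be 2×1 = 2+.
Cation: ligand charges sum to -3; for the ion to be 2+, Re = +5.

chlorodifluorotris(pyridine)rhenium(V) amminedicyanonitratomercurate(II)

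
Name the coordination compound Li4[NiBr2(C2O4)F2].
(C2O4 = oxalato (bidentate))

The 4 lithium counter-ions carry a total charge of +4, so each complex ion is 4−.
Ligand charges: 2×fluoro (-1 each), 1×oxalato (-2 each), 2×bromo (-1 each); total -6. So Ni + (-6) = 4−, giving Ni = +2.
Ligands are named alphabetically: bromo before fluoro before oxalato.
The complex ion is anionic, so nickel takes the -ate form nickelate(II).

lithium dibromodifluorooxalatonickelate(II)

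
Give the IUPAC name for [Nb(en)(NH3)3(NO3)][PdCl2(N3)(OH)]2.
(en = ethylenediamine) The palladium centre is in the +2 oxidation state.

Both ions are complex: the cation is named first with the plain metal name, the anion second with the -ate form; each ion's ligands are alphabetised independently.
Pd is given as +2; the anion's ligand charges sum to -4, so the complex anion is 2−.
With 2 anions per cation, the cation must be 2×2 = 4+.
Cation: ligand charges sum to -1; for the ion to be 4+, Nb = +5.

triammine(ethylenediamine)nitratoniobium(V) azidodichlorohydroxopalladate(II)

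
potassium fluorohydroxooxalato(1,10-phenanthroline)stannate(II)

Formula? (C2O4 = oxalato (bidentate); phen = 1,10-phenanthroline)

K2[Sn(C2O4)F(OH)(phen)]

Ligands: 1 fluoro (F, -1), 1 hydroxo (OH, -1), 1 oxalato (C2O4, -2), 1 1,10-phenanthroline (phen, neutral). Ligand charge sum = -4.
Charge balance with potassium (+1) requires 1 complex ion per 2 potassium.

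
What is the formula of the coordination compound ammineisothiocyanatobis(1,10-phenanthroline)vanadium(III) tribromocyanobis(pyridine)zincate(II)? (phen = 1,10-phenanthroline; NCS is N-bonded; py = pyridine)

Cation [V…]: ligand charges -1, V(III) ⇒ ion charge 2+.
Anion [Zn…]: ligand charges -4, Zn(II) ⇒ ion charge 2−.

[V(NCS)(NH3)(phen)2][ZnBr3(CN)(py)2]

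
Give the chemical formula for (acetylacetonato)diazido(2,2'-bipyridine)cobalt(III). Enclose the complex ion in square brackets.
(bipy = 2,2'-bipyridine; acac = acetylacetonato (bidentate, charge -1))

Ligands: 1 2,2'-bipyridine (bipy, neutral), 1 acetylacetonato (acac, -1), 2 azido (N3, -1). Ligand charge sum = -3.
With Co in oxidation state +3, the complex ion is [Co...].

[Co(acac)(bipy)(N3)2]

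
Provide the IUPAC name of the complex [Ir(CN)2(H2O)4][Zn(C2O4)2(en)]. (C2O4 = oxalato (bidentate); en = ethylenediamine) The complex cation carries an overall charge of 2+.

tetraaquadicyanoiridium(IV) (ethylenediamine)dioxalatozincate(II)

The complex cation is given as 2+; its ligand charges sum to -2, so Ir = +4.
A 1:1 salt means the anion carries the equal and opposite charge, 2−.
Anion: ligand charges sum to -4; for the ion to be 2−, Zn = +2.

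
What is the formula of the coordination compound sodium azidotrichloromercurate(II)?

Ligands: 1 azido (N3, -1), 3 chloro (Cl, -1). Ligand charge sum = -4.
With Hg in oxidation state +2, the complex ion is [Hg...]^2−.
Charge balance with sodium (+1) requires 1 complex ion per 2 sodium.

Na2[HgCl3(N3)]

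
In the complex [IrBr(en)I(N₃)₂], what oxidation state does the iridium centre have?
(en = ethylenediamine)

No counter-ion: the bracketed complex is neutral.
Ligand charges: 1×Br = -1; 1×I = -1; 1×en neutral; 2×N3 = -2; sum -4.
Ir + (-4) = 0 ⇒ Ir is +4.

+4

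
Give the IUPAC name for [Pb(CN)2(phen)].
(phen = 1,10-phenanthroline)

There is no counter-ion, so the complex is neutral overall.
Ligand charges: 1×1,10-phenanthroline (neutral), 2×cyano (-1 each); total -2. So Pb + (-2) = 0, giving Pb = +2.
Ligands are named alphabetically: cyano before phenanthroline.

dicyano(1,10-phenanthroline)lead(II)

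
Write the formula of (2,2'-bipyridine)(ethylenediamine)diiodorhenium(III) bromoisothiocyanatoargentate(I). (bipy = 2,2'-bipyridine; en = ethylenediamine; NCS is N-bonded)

[Re(bipy)(en)I2][AgBr(NCS)]

Cation [Re…]: ligand charges -2, Re(III) ⇒ ion charge 1+.
Anion [Ag…]: ligand charges -2, Ag(I) ⇒ ion charge 1−.
One 1+ cation balances one 1− anion.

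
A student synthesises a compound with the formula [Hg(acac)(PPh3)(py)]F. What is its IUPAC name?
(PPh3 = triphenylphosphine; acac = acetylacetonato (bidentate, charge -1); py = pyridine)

The 1 fluoride counter-ion carries a total charge of -1, so each complex ion is 1+.
Ligand charges: 1×triphenylphosphine (neutral), 1×acetylacetonato (-1 each), 1×pyridine (neutral); total -1. So Hg + (-1) = 1+, giving Hg = +2.
Ligands are named alphabetically: acetylacetonato before pyridine before triphenylphosphine.

(acetylacetonato)(pyridine)(triphenylphosphine)mercury(II) fluoride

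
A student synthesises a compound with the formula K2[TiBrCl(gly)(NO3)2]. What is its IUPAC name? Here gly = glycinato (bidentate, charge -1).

potassium bromochloro(glycinato)dinitratotitanate(III)

The 2 potassium counter-ions carry a total charge of +2, so each complex ion is 2−.
Ligand charges: 1×glycinato (-1 each), 1×bromo (-1 each), 1×chloro (-1 each), 2×nitrato (-1 each); total -5. So Ti + (-5) = 2−, giving Ti = +3.
Ligands are named alphabetically: bromo before chloro before glycinato before nitrato.
The complex ion is anionic, so titanium takes the -ate form titanate(III).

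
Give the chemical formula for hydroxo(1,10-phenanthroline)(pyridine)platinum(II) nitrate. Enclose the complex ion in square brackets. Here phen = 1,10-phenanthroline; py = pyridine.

Ligands: 1 1,10-phenanthroline (phen, neutral), 1 hydroxo (OH, -1), 1 pyridine (py, neutral). Ligand charge sum = -1.
Charge balance with nitrate (-1) requires 1 complex ion per 1 nitrate.

[Pt(OH)(phen)(py)]NO3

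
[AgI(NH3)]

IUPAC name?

There is no counter-ion, so the complex is neutral overall.
Ligand charges: 1×ammine (neutral), 1×iodo (-1 each); total -1. So Ag + (-1) = 0, giving Ag = +1.
Ligands are named alphabetically: ammine before iodo.

ammineiodosilver(I)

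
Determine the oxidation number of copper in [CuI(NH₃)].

No counter-ion: the bracketed complex is neutral.
Ligand charges: 1×I = -1; 1×NH3 neutral; sum -1.
Cu + (-1) = 0 ⇒ Cu is +1.

+1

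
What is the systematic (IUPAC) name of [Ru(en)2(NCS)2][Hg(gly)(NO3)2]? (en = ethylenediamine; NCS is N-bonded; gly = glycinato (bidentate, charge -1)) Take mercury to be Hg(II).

bis(ethylenediamine)diisothiocyanatoruthenium(III) (glycinato)dinitratomercurate(II)

Both ions are complex: the cation is named first with the plain metal name, the anion second with the -ate form; each ion's ligands are alphabetised independently.
Hg is given as +2; the anion's ligand charges sum to -3, so the complex anion is 1−.
A 1:1 salt means the cation carries the equal and opposite charge, 1+.
Cation: ligand charges sum to -2; for the ion to be 1+, Ru = +3.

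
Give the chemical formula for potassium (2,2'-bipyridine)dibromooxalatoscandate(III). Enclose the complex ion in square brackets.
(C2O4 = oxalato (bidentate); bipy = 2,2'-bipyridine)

K[Sc(bipy)Br2(C2O4)]

Ligands: 2 bromo (Br, -1), 1 oxalato (C2O4, -2), 1 2,2'-bipyridine (bipy, neutral). Ligand charge sum = -4.
With Sc in oxidation state +3, the complex ion is [Sc...]^1−.
Charge balance with potassium (+1) requires 1 complex ion per 1 potassium.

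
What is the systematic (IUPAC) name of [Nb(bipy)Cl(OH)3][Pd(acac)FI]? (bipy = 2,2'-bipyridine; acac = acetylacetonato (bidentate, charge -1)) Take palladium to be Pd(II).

(2,2'-bipyridine)chlorotrihydroxoniobium(V) (acetylacetonato)fluoroiodopalladate(II)

Pd is given as +2; the anion's ligand charges sum to -3, so the complex anion is 1−.
A 1:1 salt means the cation carries the equal and opposite charge, 1+.
Cation: ligand charges sum to -4; for the ion to be 1+, Nb = +5.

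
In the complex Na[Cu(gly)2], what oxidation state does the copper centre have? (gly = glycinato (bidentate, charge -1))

1 sodium outside the brackets (+1 each) → the complex ion is 1−.
Ligand charges: 2×gly = -2; sum -2.
Cu + (-2) = 1− ⇒ Cu is +1.

+1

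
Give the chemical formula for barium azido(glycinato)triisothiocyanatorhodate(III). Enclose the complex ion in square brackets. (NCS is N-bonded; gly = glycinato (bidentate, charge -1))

Ba[Rh(gly)(N3)(NCS)3]

Ligands: 3 isothiocyanato (NCS, -1), 1 glycinato (gly, -1), 1 azido (N3, -1). Ligand charge sum = -5.
Charge balance with barium (+2) requires 1 complex ion per 1 barium.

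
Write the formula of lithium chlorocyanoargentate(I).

Li[AgCl(CN)]

Ligands: 1 chloro (Cl, -1), 1 cyano (CN, -1). Ligand charge sum = -2.
With Ag in oxidation state +1, the complex ion is [Ag...]^1−.
Charge balance with lithium (+1) requires 1 complex ion per 1 lithium.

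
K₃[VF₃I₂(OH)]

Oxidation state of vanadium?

+3

3 potassium outside the brackets (+1 each) → the complex ion is 3−.
Ligand charges: 3×F = -3; 2×I = -2; 1×OH = -1; sum -6.
V + (-6) = 3− ⇒ V is +3.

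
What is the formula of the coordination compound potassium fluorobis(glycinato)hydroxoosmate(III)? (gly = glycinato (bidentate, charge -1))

Ligands: 2 glycinato (gly, -1), 1 fluoro (F, -1), 1 hydroxo (OH, -1). Ligand charge sum = -4.
With Os in oxidation state +3, the complex ion is [Os...]^1−.
Charge balance with potassium (+1) requires 1 complex ion per 1 potassium.

K[OsF(gly)2(OH)]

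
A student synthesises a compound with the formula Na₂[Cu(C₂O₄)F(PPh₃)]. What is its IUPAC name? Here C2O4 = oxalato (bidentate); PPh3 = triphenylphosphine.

The 2 sodium counter-ions carry a total charge of +2, so each complex ion is 2−.
Ligand charges: 1×fluoro (-1 each), 1×oxalato (-2 each), 1×triphenylphosphine (neutral); total -3. So Cu + (-3) = 2−, giving Cu = +1.
Ligands are named alphabetically: fluoro before oxalato before triphenylphosphine.
The complex ion is anionic, so copper takes the -ate form cuprate(I).

sodium fluorooxalato(triphenylphosphine)cuprate(I)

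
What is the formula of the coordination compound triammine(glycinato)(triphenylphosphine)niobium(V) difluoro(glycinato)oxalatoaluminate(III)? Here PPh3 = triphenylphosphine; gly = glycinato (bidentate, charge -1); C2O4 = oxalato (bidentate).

Cation [Nb…]: ligand charges -1, Nb(V) ⇒ ion charge 4+.
Anion [Al…]: ligand charges -5, Al(III) ⇒ ion charge 2−.
One 4+ cation requires 2 of the 2− anion.

[Nb(gly)(NH3)3(PPh3)][Al(C2O4)F2(gly)]2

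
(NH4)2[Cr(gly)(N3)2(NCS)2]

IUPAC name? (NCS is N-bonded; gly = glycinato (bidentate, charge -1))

ammonium diazido(glycinato)diisothiocyanatochromate(III)

The 2 ammonium counter-ions carry a total charge of +2, so each complex ion is 2−.
Ligand charges: 2×isothiocyanato (-1 each), 2×azido (-1 each), 1×glycinato (-1 each); total -5. So Cr + (-5) = 2−, giving Cr = +3.
The complex ion is anionic, so chromium takes the -ate form chromate(III).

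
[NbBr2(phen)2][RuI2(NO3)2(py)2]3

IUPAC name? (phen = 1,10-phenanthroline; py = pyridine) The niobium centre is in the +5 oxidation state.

dibromobis(1,10-phenanthroline)niobium(V) diiododinitratobis(pyridine)ruthenate(III)

Both ions are complex: the cation is named first with the plain metal name, the anion second with the -ate form; each ion's ligands are alphabetised independently.
Nb is given as +5; the cation's ligand charges sum to -2, so the complex cation is 3+.
With 3 anions per cation, each anion must be 3/3 = 1−.
Anion: ligand charges sum to -4; for the ion to be 1−, Ru = +3.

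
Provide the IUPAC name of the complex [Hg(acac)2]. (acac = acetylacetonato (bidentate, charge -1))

There is no counter-ion, so the complex is neutral overall.
Ligand charges: 2×acetylacetonato (-1 each); total -2. So Hg + (-2) = 0, giving Hg = +2.

bis(acetylacetonato)mercury(II)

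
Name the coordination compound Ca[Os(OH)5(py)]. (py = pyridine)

calcium pentahydroxo(pyridine)osmate(III)

The 1 calcium counter-ion carries a total charge of +2, so each complex ion is 2−.
Ligand charges: 5×hydroxo (-1 each), 1×pyridine (neutral); total -5. So Os + (-5) = 2−, giving Os = +3.
Ligands are named alphabetically: hydroxo before pyridine.
The complex ion is anionic, so osmium takes the -ate form osmate(III).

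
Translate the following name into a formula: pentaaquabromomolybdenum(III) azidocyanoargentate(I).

Cation [Mo…]: ligand charges -1, Mo(III) ⇒ ion charge 2+.
Anion [Ag…]: ligand charges -2, Ag(I) ⇒ ion charge 1−.

[MoBr(H2O)5][Ag(CN)(N3)]2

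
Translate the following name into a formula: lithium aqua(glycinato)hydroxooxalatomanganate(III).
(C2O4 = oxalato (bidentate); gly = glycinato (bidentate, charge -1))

Li[Mn(C2O4)(gly)(H2O)(OH)]

Ligands: 1 aqua (H2O, neutral), 1 oxalato (C2O4, -2), 1 hydroxo (OH, -1), 1 glycinato (gly, -1). Ligand charge sum = -4.
With Mn in oxidation state +3, the complex ion is [Mn...]^1−.
Charge balance with lithium (+1) requires 1 complex ion per 1 lithium.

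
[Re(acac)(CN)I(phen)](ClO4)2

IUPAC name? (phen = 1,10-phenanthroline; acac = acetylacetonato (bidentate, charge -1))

The 2 perchlorate counter-ions carry a total charge of -2, so each complex ion is 2+.
Ligand charges: 1×iodo (-1 each), 1×1,10-phenanthroline (neutral), 1×acetylacetonato (-1 each), 1×cyano (-1 each); total -3. So Re + (-3) = 2+, giving Re = +5.
Ligands are named alphabetically: acetylacetonato before cyano before iodo before phenanthroline.

(acetylacetonato)cyanoiodo(1,10-phenanthroline)rhenium(V) perchlorate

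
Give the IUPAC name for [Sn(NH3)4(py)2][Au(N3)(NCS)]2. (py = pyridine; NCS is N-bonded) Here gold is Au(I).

Both ions are complex: the cation is named first with the plain metal name, the anion second with the -ate form; each ion's ligands are alphabetised independently.
Au is given as +1; the anion's ligand charges sum to -2, so the complex anion is 1−.
With 2 anions per cation, the cation must be 2×1 = 2+.
Cation: ligand charges sum to 0; for the ion to be 2+, Sn = +2.

tetraamminebis(pyridine)tin(II) azidoisothiocyanatoaurate(I)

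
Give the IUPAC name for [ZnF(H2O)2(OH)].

There is no counter-ion, so the complex is neutral overall.
Ligand charges: 1×fluoro (-1 each), 2×aqua (neutral), 1×hydroxo (-1 each); total -2. So Zn + (-2) = 0, giving Zn = +2.
Ligands are named alphabetically: aqua before fluoro before hydroxo.

diaquafluorohydroxozinc(II)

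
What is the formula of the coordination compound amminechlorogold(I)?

Ligands: 1 ammine (NH3, neutral), 1 chloro (Cl, -1). Ligand charge sum = -1.
With Au in oxidation state +1, the complex ion is [Au...].

[AuCl(NH3)]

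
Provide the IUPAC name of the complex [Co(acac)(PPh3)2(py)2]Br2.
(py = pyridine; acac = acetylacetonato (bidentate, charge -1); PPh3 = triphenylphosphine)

(acetylacetonato)bis(pyridine)bis(triphenylphosphine)cobalt(III) bromide

The 2 bromide counter-ions carry a total charge of -2, so each complex ion is 2+.
Ligand charges: 2×pyridine (neutral), 1×acetylacetonato (-1 each), 2×triphenylphosphine (neutral); total -1. So Co + (-1) = 2+, giving Co = +3.
Ligands are named alphabetically: acetylacetonato before pyridine before triphenylphosphine.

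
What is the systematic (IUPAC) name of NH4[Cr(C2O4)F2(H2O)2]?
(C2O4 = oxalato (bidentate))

ammonium diaquadifluorooxalatochromate(III)

The 1 ammonium counter-ion carries a total charge of +1, so each complex ion is 1−.
Ligand charges: 1×oxalato (-2 each), 2×fluoro (-1 each), 2×aqua (neutral); total -4. So Cr + (-4) = 1−, giving Cr = +3.
Ligands are named alphabetically: aqua before fluoro before oxalato.
The complex ion is anionic, so chromium takes the -ate form chromate(III).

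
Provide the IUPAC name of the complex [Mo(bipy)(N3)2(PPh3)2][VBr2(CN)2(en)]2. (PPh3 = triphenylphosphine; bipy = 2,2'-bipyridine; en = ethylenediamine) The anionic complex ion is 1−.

diazido(2,2'-bipyridine)bis(triphenylphosphine)molybdenum(IV) dibromodicyano(ethylenediamine)vanadate(III)

Both ions are complex: the cation is named first with the plain metal name, the anion second with the -ate form; each ion's ligands are alphabetised independently.
The complex anion is given as 1−; its ligand charges sum to -4, so V = +3.
With 2 anions per cation, the cation must be 2×1 = 2+.
Cation: ligand charges sum to -2; for the ion to be 2+, Mo = +4.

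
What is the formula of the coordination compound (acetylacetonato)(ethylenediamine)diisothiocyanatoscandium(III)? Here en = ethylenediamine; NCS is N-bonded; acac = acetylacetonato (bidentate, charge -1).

Ligands: 1 ethylenediamine (en, neutral), 2 isothiocyanato (NCS, -1), 1 acetylacetonato (acac, -1). Ligand charge sum = -3.
With Sc in oxidation state +3, the complex ion is [Sc...].

[Sc(acac)(en)(NCS)2]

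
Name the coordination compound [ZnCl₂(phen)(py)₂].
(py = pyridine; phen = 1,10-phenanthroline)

There is no counter-ion, so the complex is neutral overall.
Ligand charges: 2×pyridine (neutral), 2×chloro (-1 each), 1×1,10-phenanthroline (neutral); total -2. So Zn + (-2) = 0, giving Zn = +2.
Ligands are named alphabetically: chloro before phenanthroline before pyridine.

dichloro(1,10-phenanthroline)bis(pyridine)zinc(II)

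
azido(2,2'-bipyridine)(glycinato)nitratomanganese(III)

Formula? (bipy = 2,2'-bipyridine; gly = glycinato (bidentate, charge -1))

[Mn(bipy)(gly)(N3)(NO3)]

Ligands: 1 2,2'-bipyridine (bipy, neutral), 1 nitrato (NO3, -1), 1 glycinato (gly, -1), 1 azido (N3, -1). Ligand charge sum = -3.
With Mn in oxidation state +3, the complex ion is [Mn...].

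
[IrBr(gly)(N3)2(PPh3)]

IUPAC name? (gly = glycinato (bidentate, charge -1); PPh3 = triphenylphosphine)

diazidobromo(glycinato)(triphenylphosphine)iridium(IV)

There is no counter-ion, so the complex is neutral overall.
Ligand charges: 1×bromo (-1 each), 1×glycinato (-1 each), 1×triphenylphosphine (neutral), 2×azido (-1 each); total -4. So Ir + (-4) = 0, giving Ir = +4.
Ligands are named alphabetically: azido before bromo before glycinato before triphenylphosphine.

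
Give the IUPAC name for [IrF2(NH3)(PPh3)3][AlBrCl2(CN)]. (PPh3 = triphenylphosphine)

amminedifluorotris(triphenylphosphine)iridium(III) bromodichlorocyanoaluminate(III)

Both ions are complex: the cation is named first with the plain metal name, the anion second with the -ate form; each ion's ligands are alphabetised independently.
Aluminium is always +3 in its complexes; the anion's ligand charges sum to -4, so the complex anion is 1−.
A 1:1 salt means the cation carries the equal and opposite charge, 1+.
Cation: ligand charges sum to -2; for the ion to be 1+, Ir = +3.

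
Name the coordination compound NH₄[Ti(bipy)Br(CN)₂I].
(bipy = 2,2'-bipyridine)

ammonium (2,2'-bipyridine)bromodicyanoiodotitanate(III)

The 1 ammonium counter-ion carries a total charge of +1, so each complex ion is 1−.
Ligand charges: 1×2,2'-bipyridine (neutral), 1×bromo (-1 each), 1×iodo (-1 each), 2×cyano (-1 each); total -4. So Ti + (-4) = 1−, giving Ti = +3.
Ligands are named alphabetically: bipyridine before bromo before cyano before iodo.
The complex ion is anionic, so titanium takes the -ate form titanate(III).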